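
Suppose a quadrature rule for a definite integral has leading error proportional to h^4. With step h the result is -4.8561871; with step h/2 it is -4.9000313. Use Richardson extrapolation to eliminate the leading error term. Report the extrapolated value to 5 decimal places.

Extrapolated value = (16·A(h/2) − A(h)) / (16 − 1)
= (16·(-4.9000313) − (-4.8561871)) / 15
= -73.5443137 / 15 = -4.9029542

-4.90295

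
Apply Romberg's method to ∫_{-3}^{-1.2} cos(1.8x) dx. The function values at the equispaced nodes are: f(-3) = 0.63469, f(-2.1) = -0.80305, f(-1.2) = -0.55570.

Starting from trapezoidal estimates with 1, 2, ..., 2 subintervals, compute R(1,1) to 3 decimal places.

-0.940

R(0,0) (trapezoid, 1 panel, h=1.8000): 0.07109
R(1,0) (trapezoid, 2 panels, h=0.9000): -0.68720
R(1,1) = -0.68720 + (-0.68720 − 0.07109)/3 = -0.93996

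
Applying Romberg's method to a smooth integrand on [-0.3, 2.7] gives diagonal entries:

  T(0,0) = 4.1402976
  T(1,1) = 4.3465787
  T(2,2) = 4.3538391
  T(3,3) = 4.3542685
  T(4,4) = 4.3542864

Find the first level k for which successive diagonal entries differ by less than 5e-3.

k = 3

|T(1,1) − T(0,0)| = 0.2062811 ≥ 5e-3
|T(2,2) − T(1,1)| = 0.0072604 ≥ 5e-3
|T(3,3) − T(2,2)| = 0.0004294 < 5e-3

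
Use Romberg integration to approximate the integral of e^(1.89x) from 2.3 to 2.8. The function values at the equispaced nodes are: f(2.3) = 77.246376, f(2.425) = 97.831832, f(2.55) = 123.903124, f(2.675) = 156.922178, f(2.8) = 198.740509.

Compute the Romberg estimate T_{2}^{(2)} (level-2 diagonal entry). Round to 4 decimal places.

T_{0}^{(0)} (trapezoid, 1 panel, h=0.5000): 68.996721
T_{1}^{(0)} (trapezoid, 2 panels, h=0.2500): 65.474142
T_{2}^{(0)} (trapezoid, 4 panels, h=0.1250): 64.581322
T_{1}^{(1)} = 65.474142 + (65.474142 − 68.996721)/3 = 64.299949
T_{2}^{(1)} = 64.581322 + (64.581322 − 65.474142)/3 = 64.283715
T_{2}^{(2)} = 64.283715 + (64.283715 − 64.299949)/15 = 64.282633

64.2826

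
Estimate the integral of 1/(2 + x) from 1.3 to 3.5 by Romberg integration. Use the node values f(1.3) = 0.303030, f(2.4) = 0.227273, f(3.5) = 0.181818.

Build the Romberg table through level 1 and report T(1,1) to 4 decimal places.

0.5111

T(0,0) (trapezoid, 1 panel, h=2.2000): 0.533333
T(1,0) (trapezoid, 2 panels, h=1.1000): 0.516667
T(1,1) = 0.516667 + (0.516667 − 0.533333)/3 = 0.511112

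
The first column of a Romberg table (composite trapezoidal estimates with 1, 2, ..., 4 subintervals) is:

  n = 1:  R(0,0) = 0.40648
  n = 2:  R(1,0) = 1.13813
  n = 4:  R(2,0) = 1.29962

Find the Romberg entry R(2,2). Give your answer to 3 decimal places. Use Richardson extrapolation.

1.352

Richardson extrapolation on the trapezoidal column (denominator 4−1=3):
R(1,1) = 1.13813 + (1.13813 − 0.40648)/3 = 1.38201
R(2,1) = 1.29962 + (1.29962 − 1.13813)/3 = 1.35345
R(2,2) = (16·1.35345 − 1.38201) / 15 = 1.35155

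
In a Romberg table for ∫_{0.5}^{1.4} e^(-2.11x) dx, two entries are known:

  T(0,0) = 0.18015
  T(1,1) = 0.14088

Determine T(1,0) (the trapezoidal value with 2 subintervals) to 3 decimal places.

0.151

From T(1,1) = (4·T(1,0) − T(0,0))/3, solve for T(1,0):
4·T(1,0) = 3·0.14088 + 0.18015 = 0.60279
T(1,0) = 0.15070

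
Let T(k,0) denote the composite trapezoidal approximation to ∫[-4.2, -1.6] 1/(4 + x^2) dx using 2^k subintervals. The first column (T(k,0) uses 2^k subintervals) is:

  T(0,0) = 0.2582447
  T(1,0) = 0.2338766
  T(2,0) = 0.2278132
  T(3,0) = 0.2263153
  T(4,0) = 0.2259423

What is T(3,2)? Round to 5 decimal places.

Richardson extrapolation on the trapezoidal column (denominator 4−1=3):
T(2,1) = (4·0.2278132 − 0.2338766) / 3 = 0.2257921
T(3,1) = (4·0.2263153 − 0.2278132) / 3 = 0.2258160
T(3,2) = 0.2258160 + (0.2258160 − 0.2257921)/15 = 0.2258176

0.22582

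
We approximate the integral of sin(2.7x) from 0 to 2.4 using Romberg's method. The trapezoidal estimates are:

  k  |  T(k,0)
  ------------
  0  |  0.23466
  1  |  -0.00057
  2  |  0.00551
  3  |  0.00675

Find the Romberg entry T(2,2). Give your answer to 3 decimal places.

0.013

T(1,1) = (4·(-0.00057) − 0.23466) / 3 = -0.07898
T(2,1) = (4·0.00551 − (-0.00057)) / 3 = 0.00754
T(2,2) = (16·0.00754 − (-0.07898)) / 15 = 0.01331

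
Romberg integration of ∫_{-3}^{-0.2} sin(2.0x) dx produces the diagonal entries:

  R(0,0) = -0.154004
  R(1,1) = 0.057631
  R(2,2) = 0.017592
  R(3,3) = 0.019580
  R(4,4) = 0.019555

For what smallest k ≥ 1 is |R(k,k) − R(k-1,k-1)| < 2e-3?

|R(1,1) − R(0,0)| = 0.211635 ≥ 2e-3
|R(2,2) − R(1,1)| = 0.040039 ≥ 2e-3
|R(3,3) − R(2,2)| = 0.001988 < 2e-3

k = 3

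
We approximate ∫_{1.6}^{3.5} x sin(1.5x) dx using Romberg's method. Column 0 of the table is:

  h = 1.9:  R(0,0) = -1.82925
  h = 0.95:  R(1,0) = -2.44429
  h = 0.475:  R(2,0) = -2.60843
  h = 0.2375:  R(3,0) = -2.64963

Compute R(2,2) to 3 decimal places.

Richardson extrapolation on the trapezoidal column (denominator 4−1=3):
R(1,1) = -2.44429 + (-2.44429 − (-1.82925))/3 = -2.64930
R(2,1) = -2.60843 + (-2.60843 − (-2.44429))/3 = -2.66314
R(2,2) = (16·(-2.66314) − (-2.64930)) / 15 = -2.66406
(Column j=1 coincides with Simpson's rule on the same nodes.)

-2.664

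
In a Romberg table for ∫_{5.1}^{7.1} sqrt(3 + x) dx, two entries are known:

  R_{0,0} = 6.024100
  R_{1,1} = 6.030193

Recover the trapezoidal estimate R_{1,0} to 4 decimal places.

6.0287

From R_{1,1} = (4·R_{1,0} − R_{0,0})/3, solve for R_{1,0}:
4·R_{1,0} = 3·6.030193 + 6.024100 = 24.114679
R_{1,0} = 6.028670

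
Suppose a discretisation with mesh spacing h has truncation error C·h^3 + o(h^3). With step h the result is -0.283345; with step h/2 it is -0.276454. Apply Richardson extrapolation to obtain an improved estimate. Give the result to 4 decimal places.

-0.2755

The leading error scales as h^3; refining by a factor of 2 reduces it by 2^3 = 8.
Extrapolated value = (8·A(h/2) − A(h)) / (8 − 1)
= (8·(-0.276454) − (-0.283345)) / 7
= -1.928287 / 7 = -0.275470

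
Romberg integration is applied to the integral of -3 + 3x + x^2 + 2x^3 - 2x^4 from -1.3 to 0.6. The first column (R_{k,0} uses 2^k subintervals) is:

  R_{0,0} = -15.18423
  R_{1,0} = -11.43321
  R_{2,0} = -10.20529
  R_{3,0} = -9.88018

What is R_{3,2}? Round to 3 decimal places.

Richardson extrapolation on the trapezoidal column (denominator 4−1=3):
R_{2,1} = (4·(-10.20529) − (-11.43321)) / 3 = -9.79598
R_{3,1} = -9.88018 + (-9.88018 − (-10.20529))/3 = -9.77181
R_{3,2} = (16·(-9.77181) − (-9.79598)) / 15 = -9.77020

-9.770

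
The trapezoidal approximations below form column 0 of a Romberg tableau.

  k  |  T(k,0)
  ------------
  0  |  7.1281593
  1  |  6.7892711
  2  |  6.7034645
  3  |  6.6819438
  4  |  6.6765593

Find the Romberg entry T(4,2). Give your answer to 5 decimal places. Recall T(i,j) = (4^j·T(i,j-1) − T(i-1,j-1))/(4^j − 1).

T(3,1) = 6.6819438 + (6.6819438 − 6.7034645)/3 = 6.6747702
T(4,1) = (4·6.6765593 − 6.6819438) / 3 = 6.6747645
T(4,2) = 6.6747645 + (6.6747645 − 6.6747702)/15 = 6.6747641
(Column j=1 coincides with Simpson's rule on the same nodes.)

6.67476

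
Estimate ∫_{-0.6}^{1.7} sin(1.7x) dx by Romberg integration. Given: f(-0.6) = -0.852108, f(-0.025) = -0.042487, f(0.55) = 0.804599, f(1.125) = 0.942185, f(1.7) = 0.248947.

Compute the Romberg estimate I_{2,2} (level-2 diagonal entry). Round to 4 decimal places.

0.8746

I_{0,0} (trapezoid, 1 panel, h=2.3000): -0.693635
I_{1,0} (trapezoid, 2 panels, h=1.1500): 0.578471
I_{2,0} (trapezoid, 4 panels, h=0.5750): 0.806562
I_{1,1} = 0.578471 + (0.578471 − (-0.693635))/3 = 1.002506
I_{2,1} = 0.806562 + (0.806562 − 0.578471)/3 = 0.882592
I_{2,2} = 0.882592 + (0.882592 − 1.002506)/15 = 0.874598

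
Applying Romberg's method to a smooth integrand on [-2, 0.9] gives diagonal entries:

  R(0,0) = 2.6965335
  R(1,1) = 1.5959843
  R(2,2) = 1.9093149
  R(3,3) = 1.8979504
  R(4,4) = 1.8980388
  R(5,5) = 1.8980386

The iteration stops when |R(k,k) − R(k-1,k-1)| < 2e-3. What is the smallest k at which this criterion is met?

|R(1,1) − R(0,0)| = 1.1005492 ≥ 2e-3
|R(2,2) − R(1,1)| = 0.3133306 ≥ 2e-3
|R(3,3) − R(2,2)| = 0.0113645 ≥ 2e-3
|R(4,4) − R(3,3)| = 0.0000884 < 2e-3

k = 4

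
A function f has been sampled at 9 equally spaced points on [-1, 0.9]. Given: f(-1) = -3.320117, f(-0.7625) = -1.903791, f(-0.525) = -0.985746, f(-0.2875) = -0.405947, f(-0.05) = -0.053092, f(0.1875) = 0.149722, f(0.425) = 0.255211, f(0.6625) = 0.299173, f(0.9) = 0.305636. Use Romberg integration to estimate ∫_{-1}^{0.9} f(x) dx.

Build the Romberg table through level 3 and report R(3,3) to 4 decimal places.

-0.9517

R(0,0) (trapezoid, 1 panel, h=1.9000): -2.863757
R(1,0) (trapezoid, 2 panels, h=0.9500): -1.482316
R(2,0) (trapezoid, 4 panels, h=0.4750): -1.088162
R(3,0) (trapezoid, 8 panels, h=0.2375): -0.986031
R(1,1) = -1.482316 + (-1.482316 − (-2.863757))/3 = -1.021836
R(2,1) = -1.088162 + (-1.088162 − (-1.482316))/3 = -0.956777
R(3,1) = -0.986031 + (-0.986031 − (-1.088162))/3 = -0.951987
R(2,2) = -0.956777 + (-0.956777 − (-1.021836))/15 = -0.952440
R(3,2) = -0.951987 + (-0.951987 − (-0.956777))/15 = -0.951668
R(3,3) = -0.951668 + (-0.951668 − (-0.952440))/63 = -0.951656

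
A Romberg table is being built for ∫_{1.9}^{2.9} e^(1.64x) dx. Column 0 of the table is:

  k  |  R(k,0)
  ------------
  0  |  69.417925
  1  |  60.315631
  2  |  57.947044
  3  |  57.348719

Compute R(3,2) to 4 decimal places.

Richardson extrapolation on the trapezoidal column (denominator 4−1=3):
R(2,1) = (4·57.947044 − 60.315631) / 3 = 57.157515
R(3,1) = (4·57.348719 − 57.947044) / 3 = 57.149277
R(3,2) = (16·57.149277 − 57.157515) / 15 = 57.148728
(Column j=1 coincides with Simpson's rule on the same nodes.)

57.1487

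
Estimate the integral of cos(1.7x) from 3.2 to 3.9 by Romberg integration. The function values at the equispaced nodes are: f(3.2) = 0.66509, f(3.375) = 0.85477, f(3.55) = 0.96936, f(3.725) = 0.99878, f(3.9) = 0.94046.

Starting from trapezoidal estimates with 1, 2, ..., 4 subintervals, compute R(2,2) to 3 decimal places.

0.639

R(0,0) (trapezoid, 1 panel, h=0.7000): 0.56194
R(1,0) (trapezoid, 2 panels, h=0.3500): 0.62025
R(2,0) (trapezoid, 4 panels, h=0.1750): 0.63449
R(1,1) = 0.62025 + (0.62025 − 0.56194)/3 = 0.63969
R(2,1) = 0.63449 + (0.63449 − 0.62025)/3 = 0.63924
R(2,2) = 0.63924 + (0.63924 − 0.63969)/15 = 0.63921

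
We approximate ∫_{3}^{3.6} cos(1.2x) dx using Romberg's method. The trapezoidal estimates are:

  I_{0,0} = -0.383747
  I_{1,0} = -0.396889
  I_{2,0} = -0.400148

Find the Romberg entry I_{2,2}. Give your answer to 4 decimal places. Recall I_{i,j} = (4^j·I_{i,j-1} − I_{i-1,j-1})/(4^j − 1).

-0.4012

I_{1,1} = -0.396889 + (-0.396889 − (-0.383747))/3 = -0.401270
I_{2,1} = (4·(-0.400148) − (-0.396889)) / 3 = -0.401234
I_{2,2} = -0.401234 + (-0.401234 − (-0.401270))/15 = -0.401232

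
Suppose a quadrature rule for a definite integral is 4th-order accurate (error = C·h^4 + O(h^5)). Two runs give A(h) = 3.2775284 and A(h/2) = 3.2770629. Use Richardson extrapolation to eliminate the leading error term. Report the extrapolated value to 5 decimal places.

The leading error scales as h^4; refining by a factor of 2 reduces it by 2^4 = 16.
Extrapolated value = (16·A(h/2) − A(h)) / (16 − 1)
= (16·3.2770629 − 3.2775284) / 15
= 49.1554780 / 15 = 3.2770319

3.27703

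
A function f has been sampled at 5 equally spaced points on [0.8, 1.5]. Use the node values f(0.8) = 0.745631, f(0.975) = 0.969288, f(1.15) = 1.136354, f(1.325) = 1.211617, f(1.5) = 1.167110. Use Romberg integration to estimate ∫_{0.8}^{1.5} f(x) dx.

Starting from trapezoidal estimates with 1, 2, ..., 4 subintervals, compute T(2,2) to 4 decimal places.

0.7530

T(0,0) (trapezoid, 1 panel, h=0.7000): 0.669459
T(1,0) (trapezoid, 2 panels, h=0.3500): 0.732454
T(2,0) (trapezoid, 4 panels, h=0.1750): 0.747885
T(1,1) = 0.732454 + (0.732454 − 0.669459)/3 = 0.753452
T(2,1) = 0.747885 + (0.747885 − 0.732454)/3 = 0.753029
T(2,2) = 0.753029 + (0.753029 − 0.753452)/15 = 0.753001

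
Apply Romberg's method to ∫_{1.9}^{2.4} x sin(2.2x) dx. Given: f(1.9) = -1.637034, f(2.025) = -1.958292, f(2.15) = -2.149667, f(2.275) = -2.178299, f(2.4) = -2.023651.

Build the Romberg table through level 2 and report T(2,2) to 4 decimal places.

T(0,0) (trapezoid, 1 panel, h=0.5000): -0.915171
T(1,0) (trapezoid, 2 panels, h=0.2500): -0.995002
T(2,0) (trapezoid, 4 panels, h=0.1250): -1.014575
T(1,1) = -0.995002 + (-0.995002 − (-0.915171))/3 = -1.021612
T(2,1) = -1.014575 + (-1.014575 − (-0.995002))/3 = -1.021099
T(2,2) = -1.021099 + (-1.021099 − (-1.021612))/15 = -1.021065

-1.0211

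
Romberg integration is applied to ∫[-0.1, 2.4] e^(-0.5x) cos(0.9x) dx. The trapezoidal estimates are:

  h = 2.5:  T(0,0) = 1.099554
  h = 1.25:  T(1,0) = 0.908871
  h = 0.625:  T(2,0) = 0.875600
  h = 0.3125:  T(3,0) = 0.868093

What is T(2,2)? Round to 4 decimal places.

0.8658

Richardson extrapolation on the trapezoidal column (denominator 4−1=3):
T(1,1) = 0.908871 + (0.908871 − 1.099554)/3 = 0.845310
T(2,1) = (4·0.875600 − 0.908871) / 3 = 0.864510
T(2,2) = (16·0.864510 − 0.845310) / 15 = 0.865790
(Column j=1 coincides with Simpson's rule on the same nodes.)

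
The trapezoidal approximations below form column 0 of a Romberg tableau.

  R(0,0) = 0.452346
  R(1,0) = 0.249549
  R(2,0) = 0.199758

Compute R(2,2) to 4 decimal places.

0.1832

R(1,1) = (4·0.249549 − 0.452346) / 3 = 0.181950
R(2,1) = 0.199758 + (0.199758 − 0.249549)/3 = 0.183161
R(2,2) = (16·0.183161 − 0.181950) / 15 = 0.183242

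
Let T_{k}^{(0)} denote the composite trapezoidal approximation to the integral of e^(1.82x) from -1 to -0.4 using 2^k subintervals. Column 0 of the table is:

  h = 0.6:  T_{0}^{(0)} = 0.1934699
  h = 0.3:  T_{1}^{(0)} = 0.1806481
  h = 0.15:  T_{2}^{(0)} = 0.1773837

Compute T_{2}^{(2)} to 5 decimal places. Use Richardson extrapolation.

0.17629

Richardson extrapolation on the trapezoidal column (denominator 4−1=3):
T_{1}^{(1)} = (4·0.1806481 − 0.1934699) / 3 = 0.1763742
T_{2}^{(1)} = (4·0.1773837 − 0.1806481) / 3 = 0.1762956
T_{2}^{(2)} = 0.1762956 + (0.1762956 − 0.1763742)/15 = 0.1762904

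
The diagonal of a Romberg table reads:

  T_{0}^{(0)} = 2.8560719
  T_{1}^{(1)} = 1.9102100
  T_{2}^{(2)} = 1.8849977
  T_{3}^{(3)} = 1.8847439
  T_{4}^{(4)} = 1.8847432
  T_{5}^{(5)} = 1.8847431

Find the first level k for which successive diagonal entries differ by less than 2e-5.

k = 4

|T_{1}^{(1)} − T_{0}^{(0)}| = 0.9458619 ≥ 2e-5
|T_{2}^{(2)} − T_{1}^{(1)}| = 0.0252123 ≥ 2e-5
|T_{3}^{(3)} − T_{2}^{(2)}| = 0.0002538 ≥ 2e-5
|T_{4}^{(4)} − T_{3}^{(3)}| = 0.0000007 < 2e-5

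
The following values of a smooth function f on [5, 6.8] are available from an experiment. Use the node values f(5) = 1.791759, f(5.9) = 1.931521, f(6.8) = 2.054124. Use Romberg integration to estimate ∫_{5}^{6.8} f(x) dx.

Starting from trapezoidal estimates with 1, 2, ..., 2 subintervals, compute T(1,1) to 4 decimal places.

3.4716

T(0,0) (trapezoid, 1 panel, h=1.8000): 3.461295
T(1,0) (trapezoid, 2 panels, h=0.9000): 3.469016
T(1,1) = 3.469016 + (3.469016 − 3.461295)/3 = 3.471590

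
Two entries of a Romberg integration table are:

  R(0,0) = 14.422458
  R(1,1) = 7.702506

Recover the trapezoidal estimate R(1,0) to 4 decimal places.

From R(1,1) = (4·R(1,0) − R(0,0))/3, solve for R(1,0):
4·R(1,0) = 3·7.702506 + 14.422458 = 37.529976
R(1,0) = 9.382494

9.3825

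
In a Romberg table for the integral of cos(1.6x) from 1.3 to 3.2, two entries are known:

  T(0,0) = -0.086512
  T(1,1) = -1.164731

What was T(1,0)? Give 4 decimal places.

From T(1,1) = (4·T(1,0) − T(0,0))/3, solve for T(1,0):
4·T(1,0) = 3·(-1.164731) + (-0.086512) = -3.580705
T(1,0) = -0.895176

-0.8952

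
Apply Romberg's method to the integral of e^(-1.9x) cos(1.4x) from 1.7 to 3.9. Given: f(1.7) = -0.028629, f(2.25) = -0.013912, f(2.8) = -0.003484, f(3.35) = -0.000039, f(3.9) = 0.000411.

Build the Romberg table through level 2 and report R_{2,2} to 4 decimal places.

-0.0168

R_{0,0} (trapezoid, 1 panel, h=2.2000): -0.031040
R_{1,0} (trapezoid, 2 panels, h=1.1000): -0.019352
R_{2,0} (trapezoid, 4 panels, h=0.5500): -0.017349
R_{1,1} = -0.019352 + (-0.019352 − (-0.031040))/3 = -0.015456
R_{2,1} = -0.017349 + (-0.017349 − (-0.019352))/3 = -0.016681
R_{2,2} = -0.016681 + (-0.016681 − (-0.015456))/15 = -0.016763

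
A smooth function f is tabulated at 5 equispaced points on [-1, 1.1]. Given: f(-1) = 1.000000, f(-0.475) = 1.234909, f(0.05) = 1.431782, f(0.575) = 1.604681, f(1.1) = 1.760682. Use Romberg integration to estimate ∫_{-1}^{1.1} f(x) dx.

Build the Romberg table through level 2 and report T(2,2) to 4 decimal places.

2.9720

T(0,0) (trapezoid, 1 panel, h=2.1000): 2.898716
T(1,0) (trapezoid, 2 panels, h=1.0500): 2.952729
T(2,0) (trapezoid, 4 panels, h=0.5250): 2.967149
T(1,1) = 2.952729 + (2.952729 − 2.898716)/3 = 2.970733
T(2,1) = 2.967149 + (2.967149 − 2.952729)/3 = 2.971956
T(2,2) = 2.971956 + (2.971956 − 2.970733)/15 = 2.972038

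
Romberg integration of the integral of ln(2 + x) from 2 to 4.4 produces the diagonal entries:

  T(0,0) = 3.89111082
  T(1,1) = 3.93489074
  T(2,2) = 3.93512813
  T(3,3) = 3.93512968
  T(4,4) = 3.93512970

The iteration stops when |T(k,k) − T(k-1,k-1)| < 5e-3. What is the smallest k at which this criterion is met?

k = 2

|T(1,1) − T(0,0)| = 0.04377992 ≥ 5e-3
|T(2,2) − T(1,1)| = 0.00023739 < 5e-3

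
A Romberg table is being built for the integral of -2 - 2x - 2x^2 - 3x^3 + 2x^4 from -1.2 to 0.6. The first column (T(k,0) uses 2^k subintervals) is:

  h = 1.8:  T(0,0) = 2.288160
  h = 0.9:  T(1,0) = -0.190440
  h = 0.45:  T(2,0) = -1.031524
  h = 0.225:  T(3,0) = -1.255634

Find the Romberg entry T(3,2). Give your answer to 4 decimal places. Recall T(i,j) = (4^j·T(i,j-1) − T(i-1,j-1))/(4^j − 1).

-1.3316

Richardson extrapolation on the trapezoidal column (denominator 4−1=3):
T(2,1) = -1.031524 + (-1.031524 − (-0.190440))/3 = -1.311885
T(3,1) = -1.255634 + (-1.255634 − (-1.031524))/3 = -1.330337
T(3,2) = (16·(-1.330337) − (-1.311885)) / 15 = -1.331567
(Column j=1 coincides with Simpson's rule on the same nodes.)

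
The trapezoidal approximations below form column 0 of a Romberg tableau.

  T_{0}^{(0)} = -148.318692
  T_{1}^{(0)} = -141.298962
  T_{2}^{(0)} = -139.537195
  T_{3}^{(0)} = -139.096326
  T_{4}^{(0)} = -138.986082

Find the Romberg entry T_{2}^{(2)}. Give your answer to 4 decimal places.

Richardson extrapolation on the trapezoidal column (denominator 4−1=3):
T_{1}^{(1)} = -141.298962 + (-141.298962 − (-148.318692))/3 = -138.959052
T_{2}^{(1)} = (4·(-139.537195) − (-141.298962)) / 3 = -138.949939
T_{2}^{(2)} = (16·(-138.949939) − (-138.959052)) / 15 = -138.949331

-138.9493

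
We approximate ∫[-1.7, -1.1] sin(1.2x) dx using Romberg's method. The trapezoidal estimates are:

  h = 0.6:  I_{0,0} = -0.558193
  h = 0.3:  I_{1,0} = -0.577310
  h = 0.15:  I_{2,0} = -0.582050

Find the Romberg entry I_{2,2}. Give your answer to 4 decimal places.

-0.5836

I_{1,1} = (4·(-0.577310) − (-0.558193)) / 3 = -0.583682
I_{2,1} = -0.582050 + (-0.582050 − (-0.577310))/3 = -0.583630
I_{2,2} = -0.583630 + (-0.583630 − (-0.583682))/15 = -0.583627
(Column j=1 coincides with Simpson's rule on the same nodes.)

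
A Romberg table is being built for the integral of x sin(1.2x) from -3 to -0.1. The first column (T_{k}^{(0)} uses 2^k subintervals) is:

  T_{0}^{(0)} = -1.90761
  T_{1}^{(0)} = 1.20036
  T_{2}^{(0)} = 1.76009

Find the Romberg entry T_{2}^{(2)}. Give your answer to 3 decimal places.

Richardson extrapolation on the trapezoidal column (denominator 4−1=3):
T_{1}^{(1)} = (4·1.20036 − (-1.90761)) / 3 = 2.23635
T_{2}^{(1)} = 1.76009 + (1.76009 − 1.20036)/3 = 1.94667
T_{2}^{(2)} = (16·1.94667 − 2.23635) / 15 = 1.92736

1.927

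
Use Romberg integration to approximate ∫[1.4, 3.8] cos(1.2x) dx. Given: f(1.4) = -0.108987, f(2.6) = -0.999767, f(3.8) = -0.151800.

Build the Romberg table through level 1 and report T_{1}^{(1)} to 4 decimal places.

T_{0}^{(0)} (trapezoid, 1 panel, h=2.4000): -0.312944
T_{1}^{(0)} (trapezoid, 2 panels, h=1.2000): -1.356193
T_{1}^{(1)} = -1.356193 + (-1.356193 − (-0.312944))/3 = -1.703943

-1.7039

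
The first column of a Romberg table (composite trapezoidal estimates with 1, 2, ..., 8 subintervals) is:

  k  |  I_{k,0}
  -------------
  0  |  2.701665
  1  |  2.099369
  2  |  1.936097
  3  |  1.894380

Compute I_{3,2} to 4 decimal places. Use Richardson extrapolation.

Richardson extrapolation on the trapezoidal column (denominator 4−1=3):
I_{2,1} = (4·1.936097 − 2.099369) / 3 = 1.881673
I_{3,1} = (4·1.894380 − 1.936097) / 3 = 1.880474
I_{3,2} = 1.880474 + (1.880474 − 1.881673)/15 = 1.880394

1.8804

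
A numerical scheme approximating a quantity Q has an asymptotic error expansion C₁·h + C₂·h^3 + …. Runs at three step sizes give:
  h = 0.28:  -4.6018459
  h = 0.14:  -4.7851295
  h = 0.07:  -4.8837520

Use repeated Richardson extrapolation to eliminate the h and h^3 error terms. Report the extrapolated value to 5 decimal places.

-4.98437

First eliminate the h term (factor 2^1 = 2):
  B₁ = (2·(-4.7851295) − (-4.6018459))/1 = -4.9684131
  B₂ = (2·(-4.8837520) − (-4.7851295))/1 = -4.9823745
Then eliminate the h^3 term (factor 2^3 = 8):
  (8·(-4.9823745) − (-4.9684131))/7 = -4.9843690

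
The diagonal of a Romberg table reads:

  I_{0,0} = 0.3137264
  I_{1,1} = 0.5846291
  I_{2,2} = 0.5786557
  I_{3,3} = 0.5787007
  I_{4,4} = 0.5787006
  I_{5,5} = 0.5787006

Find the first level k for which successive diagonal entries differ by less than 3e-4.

|I_{1,1} − I_{0,0}| = 0.2709027 ≥ 3e-4
|I_{2,2} − I_{1,1}| = 0.0059734 ≥ 3e-4
|I_{3,3} − I_{2,2}| = 0.0000450 < 3e-4

k = 3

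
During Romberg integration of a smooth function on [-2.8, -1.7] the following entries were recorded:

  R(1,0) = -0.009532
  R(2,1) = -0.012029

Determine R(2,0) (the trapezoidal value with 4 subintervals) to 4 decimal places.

From R(2,1) = (4·R(2,0) − R(1,0))/3, solve for R(2,0):
4·R(2,0) = 3·(-0.012029) + (-0.009532) = -0.045619
R(2,0) = -0.011405

-0.0114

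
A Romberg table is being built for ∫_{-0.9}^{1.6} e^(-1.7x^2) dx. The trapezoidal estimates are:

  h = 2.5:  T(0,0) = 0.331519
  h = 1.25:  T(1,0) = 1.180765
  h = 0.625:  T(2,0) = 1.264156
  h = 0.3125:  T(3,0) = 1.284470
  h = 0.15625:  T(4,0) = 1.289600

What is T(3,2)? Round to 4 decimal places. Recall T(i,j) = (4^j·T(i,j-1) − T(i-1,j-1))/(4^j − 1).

Richardson extrapolation on the trapezoidal column (denominator 4−1=3):
T(2,1) = (4·1.264156 − 1.180765) / 3 = 1.291953
T(3,1) = (4·1.284470 − 1.264156) / 3 = 1.291241
T(3,2) = 1.291241 + (1.291241 − 1.291953)/15 = 1.291194

1.2912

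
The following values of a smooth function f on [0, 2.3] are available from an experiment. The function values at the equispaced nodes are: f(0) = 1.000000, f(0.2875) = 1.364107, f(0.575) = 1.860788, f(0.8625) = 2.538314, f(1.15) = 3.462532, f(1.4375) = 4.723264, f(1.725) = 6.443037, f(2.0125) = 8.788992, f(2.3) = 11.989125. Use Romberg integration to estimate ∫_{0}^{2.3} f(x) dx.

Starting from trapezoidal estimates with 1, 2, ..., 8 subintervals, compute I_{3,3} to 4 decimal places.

I_{0,0} (trapezoid, 1 panel, h=2.3000): 14.937494
I_{1,0} (trapezoid, 2 panels, h=1.1500): 11.450659
I_{2,0} (trapezoid, 4 panels, h=0.5750): 10.500029
I_{3,0} (trapezoid, 8 panels, h=0.2875): 10.256734
I_{1,1} = 11.450659 + (11.450659 − 14.937494)/3 = 10.288381
I_{2,1} = 10.500029 + (10.500029 − 11.450659)/3 = 10.183152
I_{3,1} = 10.256734 + (10.256734 − 10.500029)/3 = 10.175636
I_{2,2} = 10.183152 + (10.183152 − 10.288381)/15 = 10.176137
I_{3,2} = 10.175636 + (10.175636 − 10.183152)/15 = 10.175135
I_{3,3} = 10.175135 + (10.175135 − 10.176137)/63 = 10.175119

10.1751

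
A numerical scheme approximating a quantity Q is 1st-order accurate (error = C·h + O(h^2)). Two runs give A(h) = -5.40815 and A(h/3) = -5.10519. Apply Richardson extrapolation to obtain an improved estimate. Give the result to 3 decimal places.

-4.954

The leading error scales as h; refining by a factor of 3 reduces it by 3^1 = 3.
Extrapolated value = (3·A(h/3) − A(h)) / (3 − 1)
= (3·(-5.10519) − (-5.40815)) / 2
= -9.90742 / 2 = -4.95371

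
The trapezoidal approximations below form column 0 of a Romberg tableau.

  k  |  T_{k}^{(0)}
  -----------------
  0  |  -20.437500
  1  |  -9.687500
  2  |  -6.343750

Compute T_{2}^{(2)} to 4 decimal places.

Richardson extrapolation on the trapezoidal column (denominator 4−1=3):
T_{1}^{(1)} = -9.687500 + (-9.687500 − (-20.437500))/3 = -6.104167
T_{2}^{(1)} = (4·(-6.343750) − (-9.687500)) / 3 = -5.229167
T_{2}^{(2)} = (16·(-5.229167) − (-6.104167)) / 15 = -5.170834
(Column j=1 coincides with Simpson's rule on the same nodes.)

-5.1708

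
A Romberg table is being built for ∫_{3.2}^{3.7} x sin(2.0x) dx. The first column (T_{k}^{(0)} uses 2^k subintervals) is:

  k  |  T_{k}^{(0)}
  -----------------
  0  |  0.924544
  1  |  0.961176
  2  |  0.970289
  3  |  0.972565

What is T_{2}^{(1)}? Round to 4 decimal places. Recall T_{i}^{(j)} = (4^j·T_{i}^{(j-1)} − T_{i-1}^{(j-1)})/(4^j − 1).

T_{2}^{(1)} = 0.970289 + (0.970289 − 0.961176)/3 = 0.973327

0.9733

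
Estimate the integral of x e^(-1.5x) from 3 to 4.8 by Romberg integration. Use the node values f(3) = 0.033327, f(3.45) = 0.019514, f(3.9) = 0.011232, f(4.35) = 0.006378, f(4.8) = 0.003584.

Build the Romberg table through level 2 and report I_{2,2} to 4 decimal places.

I_{0,0} (trapezoid, 1 panel, h=1.8000): 0.033220
I_{1,0} (trapezoid, 2 panels, h=0.9000): 0.026719
I_{2,0} (trapezoid, 4 panels, h=0.4500): 0.025011
I_{1,1} = 0.026719 + (0.026719 − 0.033220)/3 = 0.024552
I_{2,1} = 0.025011 + (0.025011 − 0.026719)/3 = 0.024442
I_{2,2} = 0.024442 + (0.024442 − 0.024552)/15 = 0.024435

0.0244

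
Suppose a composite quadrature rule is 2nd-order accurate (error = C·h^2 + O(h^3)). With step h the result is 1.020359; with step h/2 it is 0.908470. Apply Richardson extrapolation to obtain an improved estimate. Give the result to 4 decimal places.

Extrapolated value = (4·A(h/2) − A(h)) / (4 − 1)
= (4·0.908470 − 1.020359) / 3
= 2.613521 / 3 = 0.871174

0.8712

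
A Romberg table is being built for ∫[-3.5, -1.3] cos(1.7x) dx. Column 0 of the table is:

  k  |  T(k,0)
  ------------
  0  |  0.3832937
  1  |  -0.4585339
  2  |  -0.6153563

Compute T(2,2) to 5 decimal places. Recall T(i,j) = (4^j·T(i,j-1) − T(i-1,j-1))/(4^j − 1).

T(1,1) = (4·(-0.4585339) − 0.3832937) / 3 = -0.7391431
T(2,1) = (4·(-0.6153563) − (-0.4585339)) / 3 = -0.6676304
T(2,2) = (16·(-0.6676304) − (-0.7391431)) / 15 = -0.6628629

-0.66286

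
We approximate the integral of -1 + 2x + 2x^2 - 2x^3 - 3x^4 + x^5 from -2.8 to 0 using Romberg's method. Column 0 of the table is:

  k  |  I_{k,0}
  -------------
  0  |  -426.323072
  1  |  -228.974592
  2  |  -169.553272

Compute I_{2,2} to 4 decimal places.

Richardson extrapolation on the trapezoidal column (denominator 4−1=3):
I_{1,1} = (4·(-228.974592) − (-426.323072)) / 3 = -163.191765
I_{2,1} = -169.553272 + (-169.553272 − (-228.974592))/3 = -149.746165
I_{2,2} = -149.746165 + (-149.746165 − (-163.191765))/15 = -148.849792
(Column j=1 coincides with Simpson's rule on the same nodes.)

-148.8498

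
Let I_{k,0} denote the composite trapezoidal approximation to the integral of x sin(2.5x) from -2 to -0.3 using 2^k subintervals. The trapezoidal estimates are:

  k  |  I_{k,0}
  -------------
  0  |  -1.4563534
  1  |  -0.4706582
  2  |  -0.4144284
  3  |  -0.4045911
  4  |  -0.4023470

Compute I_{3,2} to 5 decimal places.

I_{2,1} = -0.4144284 + (-0.4144284 − (-0.4706582))/3 = -0.3956851
I_{3,1} = -0.4045911 + (-0.4045911 − (-0.4144284))/3 = -0.4013120
I_{3,2} = -0.4013120 + (-0.4013120 − (-0.3956851))/15 = -0.4016871

-0.40169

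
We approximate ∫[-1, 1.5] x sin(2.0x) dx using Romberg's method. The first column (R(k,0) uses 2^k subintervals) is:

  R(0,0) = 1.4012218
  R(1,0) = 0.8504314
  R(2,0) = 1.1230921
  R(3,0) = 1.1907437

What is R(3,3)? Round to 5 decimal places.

Richardson extrapolation on the trapezoidal column (denominator 4−1=3):
R(1,1) = (4·0.8504314 − 1.4012218) / 3 = 0.6668346
R(2,1) = (4·1.1230921 − 0.8504314) / 3 = 1.2139790
R(3,1) = (4·1.1907437 − 1.1230921) / 3 = 1.2132942
R(2,2) = (16·1.2139790 − 0.6668346) / 15 = 1.2504553
R(3,2) = 1.2132942 + (1.2132942 − 1.2139790)/15 = 1.2132485
R(3,3) = 1.2132485 + (1.2132485 − 1.2504553)/63 = 1.2126579
(Column j=1 coincides with Simpson's rule on the same nodes.)

1.21266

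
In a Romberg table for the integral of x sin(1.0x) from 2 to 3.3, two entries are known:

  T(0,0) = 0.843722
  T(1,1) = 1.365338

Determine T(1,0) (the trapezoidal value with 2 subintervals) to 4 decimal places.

1.2349

From T(1,1) = (4·T(1,0) − T(0,0))/3, solve for T(1,0):
4·T(1,0) = 3·1.365338 + 0.843722 = 4.939736
T(1,0) = 1.234934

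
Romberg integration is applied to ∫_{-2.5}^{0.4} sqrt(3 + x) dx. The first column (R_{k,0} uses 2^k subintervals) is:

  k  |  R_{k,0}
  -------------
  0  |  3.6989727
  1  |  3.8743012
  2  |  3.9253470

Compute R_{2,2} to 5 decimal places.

R_{1,1} = (4·3.8743012 − 3.6989727) / 3 = 3.9327440
R_{2,1} = 3.9253470 + (3.9253470 − 3.8743012)/3 = 3.9423623
R_{2,2} = 3.9423623 + (3.9423623 − 3.9327440)/15 = 3.9430035

3.94300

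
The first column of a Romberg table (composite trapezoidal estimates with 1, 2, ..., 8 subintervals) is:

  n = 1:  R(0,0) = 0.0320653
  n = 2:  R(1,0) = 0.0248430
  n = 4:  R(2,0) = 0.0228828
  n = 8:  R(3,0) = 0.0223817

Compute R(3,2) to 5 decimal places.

R(2,1) = 0.0228828 + (0.0228828 − 0.0248430)/3 = 0.0222294
R(3,1) = (4·0.0223817 − 0.0228828) / 3 = 0.0222147
R(3,2) = (16·0.0222147 − 0.0222294) / 15 = 0.0222137

0.02221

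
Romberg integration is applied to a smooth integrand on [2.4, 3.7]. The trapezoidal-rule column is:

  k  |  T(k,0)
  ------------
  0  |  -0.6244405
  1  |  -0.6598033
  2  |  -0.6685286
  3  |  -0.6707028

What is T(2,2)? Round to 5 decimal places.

Richardson extrapolation on the trapezoidal column (denominator 4−1=3):
T(1,1) = (4·(-0.6598033) − (-0.6244405)) / 3 = -0.6715909
T(2,1) = -0.6685286 + (-0.6685286 − (-0.6598033))/3 = -0.6714370
T(2,2) = (16·(-0.6714370) − (-0.6715909)) / 15 = -0.6714267

-0.67143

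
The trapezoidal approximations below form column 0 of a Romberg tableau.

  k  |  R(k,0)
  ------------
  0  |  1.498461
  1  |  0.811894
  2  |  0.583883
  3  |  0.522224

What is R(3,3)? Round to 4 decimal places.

0.5012

R(1,1) = 0.811894 + (0.811894 − 1.498461)/3 = 0.583038
R(2,1) = 0.583883 + (0.583883 − 0.811894)/3 = 0.507879
R(3,1) = 0.522224 + (0.522224 − 0.583883)/3 = 0.501671
R(2,2) = (16·0.507879 − 0.583038) / 15 = 0.502868
R(3,2) = (16·0.501671 − 0.507879) / 15 = 0.501257
R(3,3) = 0.501257 + (0.501257 − 0.502868)/63 = 0.501231
(Column j=1 coincides with Simpson's rule on the same nodes.)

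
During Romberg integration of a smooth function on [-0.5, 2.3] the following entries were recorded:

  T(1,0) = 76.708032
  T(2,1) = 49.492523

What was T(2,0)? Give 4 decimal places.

From T(2,1) = (4·T(2,0) − T(1,0))/3, solve for T(2,0):
4·T(2,0) = 3·49.492523 + 76.708032 = 225.185601
T(2,0) = 56.296400

56.2964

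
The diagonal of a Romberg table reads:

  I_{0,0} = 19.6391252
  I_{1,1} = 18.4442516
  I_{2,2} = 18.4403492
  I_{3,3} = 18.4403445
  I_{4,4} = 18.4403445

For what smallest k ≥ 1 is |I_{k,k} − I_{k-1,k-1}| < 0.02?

k = 2

|I_{1,1} − I_{0,0}| = 1.1948736 ≥ 0.02
|I_{2,2} − I_{1,1}| = 0.0039024 < 0.02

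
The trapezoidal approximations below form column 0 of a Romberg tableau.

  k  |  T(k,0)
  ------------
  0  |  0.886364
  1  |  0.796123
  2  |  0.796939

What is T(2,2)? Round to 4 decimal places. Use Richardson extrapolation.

Richardson extrapolation on the trapezoidal column (denominator 4−1=3):
T(1,1) = 0.796123 + (0.796123 − 0.886364)/3 = 0.766043
T(2,1) = (4·0.796939 − 0.796123) / 3 = 0.797211
T(2,2) = 0.797211 + (0.797211 − 0.766043)/15 = 0.799289

0.7993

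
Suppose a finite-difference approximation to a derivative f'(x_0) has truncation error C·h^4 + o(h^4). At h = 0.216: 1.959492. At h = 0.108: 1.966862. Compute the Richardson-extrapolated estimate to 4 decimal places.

The leading error scales as h^4; refining by a factor of 2 reduces it by 2^4 = 16.
Extrapolated value = (16·A(h/2) − A(h)) / (16 − 1)
= (16·1.966862 − 1.959492) / 15
= 29.510300 / 15 = 1.967353

1.9674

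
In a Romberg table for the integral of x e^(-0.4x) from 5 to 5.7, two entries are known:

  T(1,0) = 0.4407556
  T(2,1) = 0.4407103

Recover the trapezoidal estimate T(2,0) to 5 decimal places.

0.44072

From T(2,1) = (4·T(2,0) − T(1,0))/3, solve for T(2,0):
4·T(2,0) = 3·0.4407103 + 0.4407556 = 1.7628865
T(2,0) = 0.4407216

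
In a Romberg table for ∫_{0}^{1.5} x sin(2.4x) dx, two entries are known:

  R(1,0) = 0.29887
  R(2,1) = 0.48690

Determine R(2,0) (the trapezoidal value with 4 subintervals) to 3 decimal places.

0.440

From R(2,1) = (4·R(2,0) − R(1,0))/3, solve for R(2,0):
4·R(2,0) = 3·0.48690 + 0.29887 = 1.75957
R(2,0) = 0.43989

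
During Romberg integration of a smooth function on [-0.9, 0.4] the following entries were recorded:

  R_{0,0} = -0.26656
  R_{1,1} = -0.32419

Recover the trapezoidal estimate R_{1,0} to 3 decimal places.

-0.310

From R_{1,1} = (4·R_{1,0} − R_{0,0})/3, solve for R_{1,0}:
4·R_{1,0} = 3·(-0.32419) + (-0.26656) = -1.23913
R_{1,0} = -0.30978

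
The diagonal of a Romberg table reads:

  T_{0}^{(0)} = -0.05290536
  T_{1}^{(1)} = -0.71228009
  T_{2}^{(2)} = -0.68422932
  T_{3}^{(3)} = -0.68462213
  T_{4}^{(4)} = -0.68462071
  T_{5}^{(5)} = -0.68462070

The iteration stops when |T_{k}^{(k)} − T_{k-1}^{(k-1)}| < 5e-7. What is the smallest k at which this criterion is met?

|T_{1}^{(1)} − T_{0}^{(0)}| = 0.65937473 ≥ 5e-7
|T_{2}^{(2)} − T_{1}^{(1)}| = 0.02805077 ≥ 5e-7
|T_{3}^{(3)} − T_{2}^{(2)}| = 0.00039281 ≥ 5e-7
|T_{4}^{(4)} − T_{3}^{(3)}| = 0.00000142 ≥ 5e-7
|T_{5}^{(5)} − T_{4}^{(4)}| = 0.00000001 < 5e-7

k = 5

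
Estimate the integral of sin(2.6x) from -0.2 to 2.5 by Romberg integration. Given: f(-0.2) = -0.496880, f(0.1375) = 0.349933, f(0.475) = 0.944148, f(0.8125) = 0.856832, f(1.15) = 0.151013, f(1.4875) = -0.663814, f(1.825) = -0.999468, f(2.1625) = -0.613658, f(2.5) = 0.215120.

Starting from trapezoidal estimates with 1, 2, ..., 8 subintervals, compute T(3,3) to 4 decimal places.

-0.0415

T(0,0) (trapezoid, 1 panel, h=2.7000): -0.380376
T(1,0) (trapezoid, 2 panels, h=1.3500): 0.013680
T(2,0) (trapezoid, 4 panels, h=0.6750): -0.030501
T(3,0) (trapezoid, 8 panels, h=0.3375): -0.039114
T(1,1) = 0.013680 + (0.013680 − (-0.380376))/3 = 0.145032
T(2,1) = -0.030501 + (-0.030501 − 0.013680)/3 = -0.045228
T(3,1) = -0.039114 + (-0.039114 − (-0.030501))/3 = -0.041985
T(2,2) = -0.045228 + (-0.045228 − 0.145032)/15 = -0.057912
T(3,2) = -0.041985 + (-0.041985 − (-0.045228))/15 = -0.041769
T(3,3) = -0.041769 + (-0.041769 − (-0.057912))/63 = -0.041513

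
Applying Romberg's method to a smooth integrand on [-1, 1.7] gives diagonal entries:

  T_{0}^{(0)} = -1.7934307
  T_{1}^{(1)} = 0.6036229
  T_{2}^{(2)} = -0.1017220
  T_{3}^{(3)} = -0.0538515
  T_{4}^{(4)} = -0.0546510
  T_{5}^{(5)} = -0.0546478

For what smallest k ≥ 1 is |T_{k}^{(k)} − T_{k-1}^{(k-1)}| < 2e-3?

k = 4

|T_{1}^{(1)} − T_{0}^{(0)}| = 2.3970536 ≥ 2e-3
|T_{2}^{(2)} − T_{1}^{(1)}| = 0.7053449 ≥ 2e-3
|T_{3}^{(3)} − T_{2}^{(2)}| = 0.0478705 ≥ 2e-3
|T_{4}^{(4)} − T_{3}^{(3)}| = 0.0007995 < 2e-3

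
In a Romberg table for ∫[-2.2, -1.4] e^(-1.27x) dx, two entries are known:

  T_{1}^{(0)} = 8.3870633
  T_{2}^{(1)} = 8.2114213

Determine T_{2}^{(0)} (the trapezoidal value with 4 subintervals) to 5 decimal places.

From T_{2}^{(1)} = (4·T_{2}^{(0)} − T_{1}^{(0)})/3, solve for T_{2}^{(0)}:
4·T_{2}^{(0)} = 3·8.2114213 + 8.3870633 = 33.0213272
T_{2}^{(0)} = 8.2553318

8.25533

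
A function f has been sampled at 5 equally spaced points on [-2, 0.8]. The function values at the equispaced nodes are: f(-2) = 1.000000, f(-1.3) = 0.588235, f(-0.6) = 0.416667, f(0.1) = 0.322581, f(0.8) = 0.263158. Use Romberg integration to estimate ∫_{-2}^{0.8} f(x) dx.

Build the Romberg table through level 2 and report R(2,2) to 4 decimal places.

1.3374

R(0,0) (trapezoid, 1 panel, h=2.8000): 1.768421
R(1,0) (trapezoid, 2 panels, h=1.4000): 1.467544
R(2,0) (trapezoid, 4 panels, h=0.7000): 1.371343
R(1,1) = 1.467544 + (1.467544 − 1.768421)/3 = 1.367252
R(2,1) = 1.371343 + (1.371343 − 1.467544)/3 = 1.339276
R(2,2) = 1.339276 + (1.339276 − 1.367252)/15 = 1.337411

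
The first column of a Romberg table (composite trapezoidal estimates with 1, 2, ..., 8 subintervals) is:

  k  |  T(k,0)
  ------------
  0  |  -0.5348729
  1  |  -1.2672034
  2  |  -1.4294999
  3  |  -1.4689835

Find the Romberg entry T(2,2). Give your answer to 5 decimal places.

-1.48175

Richardson extrapolation on the trapezoidal column (denominator 4−1=3):
T(1,1) = -1.2672034 + (-1.2672034 − (-0.5348729))/3 = -1.5113136
T(2,1) = (4·(-1.4294999) − (-1.2672034)) / 3 = -1.4835987
T(2,2) = (16·(-1.4835987) − (-1.5113136)) / 15 = -1.4817510
(Column j=1 coincides with Simpson's rule on the same nodes.)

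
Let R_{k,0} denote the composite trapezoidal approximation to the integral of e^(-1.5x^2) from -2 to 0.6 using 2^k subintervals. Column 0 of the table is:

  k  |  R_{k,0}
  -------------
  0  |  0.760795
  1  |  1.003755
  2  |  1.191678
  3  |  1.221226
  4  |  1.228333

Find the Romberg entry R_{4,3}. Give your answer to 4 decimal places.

Richardson extrapolation on the trapezoidal column (denominator 4−1=3):
R_{2,1} = 1.191678 + (1.191678 − 1.003755)/3 = 1.254319
R_{3,1} = 1.221226 + (1.221226 − 1.191678)/3 = 1.231075
R_{4,1} = 1.228333 + (1.228333 − 1.221226)/3 = 1.230702
R_{3,2} = (16·1.231075 − 1.254319) / 15 = 1.229525
R_{4,2} = (16·1.230702 − 1.231075) / 15 = 1.230677
R_{4,3} = 1.230677 + (1.230677 − 1.229525)/63 = 1.230695

1.2307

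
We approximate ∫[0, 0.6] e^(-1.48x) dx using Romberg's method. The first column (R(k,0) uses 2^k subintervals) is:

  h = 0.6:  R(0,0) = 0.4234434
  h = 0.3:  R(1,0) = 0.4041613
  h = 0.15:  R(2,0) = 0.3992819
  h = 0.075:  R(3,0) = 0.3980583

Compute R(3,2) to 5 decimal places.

Richardson extrapolation on the trapezoidal column (denominator 4−1=3):
R(2,1) = 0.3992819 + (0.3992819 − 0.4041613)/3 = 0.3976554
R(3,1) = 0.3980583 + (0.3980583 − 0.3992819)/3 = 0.3976504
R(3,2) = 0.3976504 + (0.3976504 − 0.3976554)/15 = 0.3976501
(Column j=1 coincides with Simpson's rule on the same nodes.)

0.39765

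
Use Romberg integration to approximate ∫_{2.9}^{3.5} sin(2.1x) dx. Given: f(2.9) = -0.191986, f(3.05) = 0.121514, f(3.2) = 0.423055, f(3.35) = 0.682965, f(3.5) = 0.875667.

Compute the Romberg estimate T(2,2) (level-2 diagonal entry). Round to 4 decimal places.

0.2374

T(0,0) (trapezoid, 1 panel, h=0.6000): 0.205104
T(1,0) (trapezoid, 2 panels, h=0.3000): 0.229469
T(2,0) (trapezoid, 4 panels, h=0.1500): 0.235406
T(1,1) = 0.229469 + (0.229469 − 0.205104)/3 = 0.237591
T(2,1) = 0.235406 + (0.235406 − 0.229469)/3 = 0.237385
T(2,2) = 0.237385 + (0.237385 − 0.237591)/15 = 0.237371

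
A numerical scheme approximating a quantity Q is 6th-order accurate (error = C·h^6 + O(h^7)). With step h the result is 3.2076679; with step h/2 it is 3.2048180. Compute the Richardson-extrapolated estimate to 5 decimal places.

3.20477

Extrapolated value = (64·A(h/2) − A(h)) / (64 − 1)
= (64·3.2048180 − 3.2076679) / 63
= 201.9006841 / 63 = 3.2047728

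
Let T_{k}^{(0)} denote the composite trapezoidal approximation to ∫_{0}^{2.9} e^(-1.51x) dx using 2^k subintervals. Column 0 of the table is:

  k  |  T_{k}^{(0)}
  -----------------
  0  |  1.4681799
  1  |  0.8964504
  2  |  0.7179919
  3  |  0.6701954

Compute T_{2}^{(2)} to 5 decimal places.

Richardson extrapolation on the trapezoidal column (denominator 4−1=3):
T_{1}^{(1)} = (4·0.8964504 − 1.4681799) / 3 = 0.7058739
T_{2}^{(1)} = (4·0.7179919 − 0.8964504) / 3 = 0.6585057
T_{2}^{(2)} = (16·0.6585057 − 0.7058739) / 15 = 0.6553478

0.65535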